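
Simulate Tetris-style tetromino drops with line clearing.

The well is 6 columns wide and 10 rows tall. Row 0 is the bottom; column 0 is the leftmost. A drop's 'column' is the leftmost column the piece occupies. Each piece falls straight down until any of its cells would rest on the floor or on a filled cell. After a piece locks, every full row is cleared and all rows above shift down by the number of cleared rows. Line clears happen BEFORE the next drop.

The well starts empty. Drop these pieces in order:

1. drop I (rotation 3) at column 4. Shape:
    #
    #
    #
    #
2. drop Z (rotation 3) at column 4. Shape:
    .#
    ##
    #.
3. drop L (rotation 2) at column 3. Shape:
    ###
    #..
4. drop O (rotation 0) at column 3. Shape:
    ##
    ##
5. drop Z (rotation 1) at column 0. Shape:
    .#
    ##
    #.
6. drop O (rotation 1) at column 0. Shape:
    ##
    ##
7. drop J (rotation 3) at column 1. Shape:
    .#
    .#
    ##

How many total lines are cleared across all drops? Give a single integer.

Drop 1: I rot3 at col 4 lands with bottom-row=0; cleared 0 line(s) (total 0); column heights now [0 0 0 0 4 0], max=4
Drop 2: Z rot3 at col 4 lands with bottom-row=4; cleared 0 line(s) (total 0); column heights now [0 0 0 0 6 7], max=7
Drop 3: L rot2 at col 3 lands with bottom-row=6; cleared 0 line(s) (total 0); column heights now [0 0 0 8 8 8], max=8
Drop 4: O rot0 at col 3 lands with bottom-row=8; cleared 0 line(s) (total 0); column heights now [0 0 0 10 10 8], max=10
Drop 5: Z rot1 at col 0 lands with bottom-row=0; cleared 0 line(s) (total 0); column heights now [2 3 0 10 10 8], max=10
Drop 6: O rot1 at col 0 lands with bottom-row=3; cleared 0 line(s) (total 0); column heights now [5 5 0 10 10 8], max=10
Drop 7: J rot3 at col 1 lands with bottom-row=5; cleared 0 line(s) (total 0); column heights now [5 6 8 10 10 8], max=10

Answer: 0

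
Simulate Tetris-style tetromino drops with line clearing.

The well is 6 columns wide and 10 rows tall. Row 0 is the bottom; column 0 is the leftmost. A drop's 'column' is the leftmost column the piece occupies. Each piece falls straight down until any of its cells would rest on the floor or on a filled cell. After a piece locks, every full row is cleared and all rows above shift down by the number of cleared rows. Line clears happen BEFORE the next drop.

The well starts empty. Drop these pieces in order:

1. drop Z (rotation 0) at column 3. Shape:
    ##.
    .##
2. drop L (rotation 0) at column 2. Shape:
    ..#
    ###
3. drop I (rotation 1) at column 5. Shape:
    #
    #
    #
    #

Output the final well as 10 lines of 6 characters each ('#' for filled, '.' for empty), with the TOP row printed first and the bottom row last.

Drop 1: Z rot0 at col 3 lands with bottom-row=0; cleared 0 line(s) (total 0); column heights now [0 0 0 2 2 1], max=2
Drop 2: L rot0 at col 2 lands with bottom-row=2; cleared 0 line(s) (total 0); column heights now [0 0 3 3 4 1], max=4
Drop 3: I rot1 at col 5 lands with bottom-row=1; cleared 0 line(s) (total 0); column heights now [0 0 3 3 4 5], max=5

Answer: ......
......
......
......
......
.....#
....##
..####
...###
....##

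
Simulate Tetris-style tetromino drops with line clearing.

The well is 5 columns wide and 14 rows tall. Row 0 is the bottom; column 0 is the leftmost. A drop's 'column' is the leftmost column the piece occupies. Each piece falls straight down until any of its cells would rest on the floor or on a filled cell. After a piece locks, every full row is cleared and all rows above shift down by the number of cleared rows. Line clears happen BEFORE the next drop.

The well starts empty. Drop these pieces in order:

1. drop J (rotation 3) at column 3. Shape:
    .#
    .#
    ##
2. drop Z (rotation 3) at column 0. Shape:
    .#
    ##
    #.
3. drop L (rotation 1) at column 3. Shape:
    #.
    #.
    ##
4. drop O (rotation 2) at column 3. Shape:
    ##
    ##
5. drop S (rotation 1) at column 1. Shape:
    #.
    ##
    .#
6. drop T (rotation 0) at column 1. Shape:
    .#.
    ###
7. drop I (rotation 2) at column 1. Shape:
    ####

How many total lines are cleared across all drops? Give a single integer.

Drop 1: J rot3 at col 3 lands with bottom-row=0; cleared 0 line(s) (total 0); column heights now [0 0 0 1 3], max=3
Drop 2: Z rot3 at col 0 lands with bottom-row=0; cleared 0 line(s) (total 0); column heights now [2 3 0 1 3], max=3
Drop 3: L rot1 at col 3 lands with bottom-row=3; cleared 0 line(s) (total 0); column heights now [2 3 0 6 4], max=6
Drop 4: O rot2 at col 3 lands with bottom-row=6; cleared 0 line(s) (total 0); column heights now [2 3 0 8 8], max=8
Drop 5: S rot1 at col 1 lands with bottom-row=2; cleared 0 line(s) (total 0); column heights now [2 5 4 8 8], max=8
Drop 6: T rot0 at col 1 lands with bottom-row=8; cleared 0 line(s) (total 0); column heights now [2 9 10 9 8], max=10
Drop 7: I rot2 at col 1 lands with bottom-row=10; cleared 0 line(s) (total 0); column heights now [2 11 11 11 11], max=11

Answer: 0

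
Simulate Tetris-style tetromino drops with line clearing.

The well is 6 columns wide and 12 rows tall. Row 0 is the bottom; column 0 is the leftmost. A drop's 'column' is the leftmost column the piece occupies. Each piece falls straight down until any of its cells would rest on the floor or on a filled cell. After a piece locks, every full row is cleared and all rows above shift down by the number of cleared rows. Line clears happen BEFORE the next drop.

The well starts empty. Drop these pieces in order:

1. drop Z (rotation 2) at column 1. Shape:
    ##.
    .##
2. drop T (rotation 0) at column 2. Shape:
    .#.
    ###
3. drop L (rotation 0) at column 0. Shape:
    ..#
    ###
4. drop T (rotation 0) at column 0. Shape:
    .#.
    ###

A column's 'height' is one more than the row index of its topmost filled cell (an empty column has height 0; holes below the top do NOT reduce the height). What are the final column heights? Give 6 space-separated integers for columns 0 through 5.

Drop 1: Z rot2 at col 1 lands with bottom-row=0; cleared 0 line(s) (total 0); column heights now [0 2 2 1 0 0], max=2
Drop 2: T rot0 at col 2 lands with bottom-row=2; cleared 0 line(s) (total 0); column heights now [0 2 3 4 3 0], max=4
Drop 3: L rot0 at col 0 lands with bottom-row=3; cleared 0 line(s) (total 0); column heights now [4 4 5 4 3 0], max=5
Drop 4: T rot0 at col 0 lands with bottom-row=5; cleared 0 line(s) (total 0); column heights now [6 7 6 4 3 0], max=7

Answer: 6 7 6 4 3 0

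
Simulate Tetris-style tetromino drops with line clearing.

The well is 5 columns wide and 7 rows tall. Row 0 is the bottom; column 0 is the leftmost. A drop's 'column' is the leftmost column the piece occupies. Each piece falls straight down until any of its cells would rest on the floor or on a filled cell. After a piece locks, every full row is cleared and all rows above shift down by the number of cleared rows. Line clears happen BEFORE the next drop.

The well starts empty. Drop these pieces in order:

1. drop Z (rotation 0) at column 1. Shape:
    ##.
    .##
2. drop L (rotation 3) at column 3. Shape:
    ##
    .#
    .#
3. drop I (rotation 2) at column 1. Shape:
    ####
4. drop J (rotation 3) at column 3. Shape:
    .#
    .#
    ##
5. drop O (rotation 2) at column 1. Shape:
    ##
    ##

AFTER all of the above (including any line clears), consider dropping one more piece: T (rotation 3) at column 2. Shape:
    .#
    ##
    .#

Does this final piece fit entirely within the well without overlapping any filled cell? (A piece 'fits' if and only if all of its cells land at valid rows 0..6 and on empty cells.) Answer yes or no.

Answer: no

Derivation:
Drop 1: Z rot0 at col 1 lands with bottom-row=0; cleared 0 line(s) (total 0); column heights now [0 2 2 1 0], max=2
Drop 2: L rot3 at col 3 lands with bottom-row=0; cleared 0 line(s) (total 0); column heights now [0 2 2 3 3], max=3
Drop 3: I rot2 at col 1 lands with bottom-row=3; cleared 0 line(s) (total 0); column heights now [0 4 4 4 4], max=4
Drop 4: J rot3 at col 3 lands with bottom-row=4; cleared 0 line(s) (total 0); column heights now [0 4 4 5 7], max=7
Drop 5: O rot2 at col 1 lands with bottom-row=4; cleared 0 line(s) (total 0); column heights now [0 6 6 5 7], max=7
Test piece T rot3 at col 2 (width 2): heights before test = [0 6 6 5 7]; fits = False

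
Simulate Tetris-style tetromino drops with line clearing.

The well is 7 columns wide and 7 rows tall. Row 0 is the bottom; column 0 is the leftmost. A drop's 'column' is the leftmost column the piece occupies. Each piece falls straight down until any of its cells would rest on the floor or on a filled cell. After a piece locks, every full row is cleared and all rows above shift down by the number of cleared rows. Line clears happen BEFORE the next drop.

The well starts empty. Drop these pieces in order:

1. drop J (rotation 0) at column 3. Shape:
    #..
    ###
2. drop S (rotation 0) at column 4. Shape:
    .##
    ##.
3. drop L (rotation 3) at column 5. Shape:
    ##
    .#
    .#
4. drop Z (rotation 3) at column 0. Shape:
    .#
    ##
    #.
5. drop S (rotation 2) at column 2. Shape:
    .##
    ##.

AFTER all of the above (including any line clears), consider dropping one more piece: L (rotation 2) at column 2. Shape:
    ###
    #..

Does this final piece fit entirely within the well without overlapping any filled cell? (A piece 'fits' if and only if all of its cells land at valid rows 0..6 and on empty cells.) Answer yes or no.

Answer: yes

Derivation:
Drop 1: J rot0 at col 3 lands with bottom-row=0; cleared 0 line(s) (total 0); column heights now [0 0 0 2 1 1 0], max=2
Drop 2: S rot0 at col 4 lands with bottom-row=1; cleared 0 line(s) (total 0); column heights now [0 0 0 2 2 3 3], max=3
Drop 3: L rot3 at col 5 lands with bottom-row=3; cleared 0 line(s) (total 0); column heights now [0 0 0 2 2 6 6], max=6
Drop 4: Z rot3 at col 0 lands with bottom-row=0; cleared 0 line(s) (total 0); column heights now [2 3 0 2 2 6 6], max=6
Drop 5: S rot2 at col 2 lands with bottom-row=2; cleared 0 line(s) (total 0); column heights now [2 3 3 4 4 6 6], max=6
Test piece L rot2 at col 2 (width 3): heights before test = [2 3 3 4 4 6 6]; fits = True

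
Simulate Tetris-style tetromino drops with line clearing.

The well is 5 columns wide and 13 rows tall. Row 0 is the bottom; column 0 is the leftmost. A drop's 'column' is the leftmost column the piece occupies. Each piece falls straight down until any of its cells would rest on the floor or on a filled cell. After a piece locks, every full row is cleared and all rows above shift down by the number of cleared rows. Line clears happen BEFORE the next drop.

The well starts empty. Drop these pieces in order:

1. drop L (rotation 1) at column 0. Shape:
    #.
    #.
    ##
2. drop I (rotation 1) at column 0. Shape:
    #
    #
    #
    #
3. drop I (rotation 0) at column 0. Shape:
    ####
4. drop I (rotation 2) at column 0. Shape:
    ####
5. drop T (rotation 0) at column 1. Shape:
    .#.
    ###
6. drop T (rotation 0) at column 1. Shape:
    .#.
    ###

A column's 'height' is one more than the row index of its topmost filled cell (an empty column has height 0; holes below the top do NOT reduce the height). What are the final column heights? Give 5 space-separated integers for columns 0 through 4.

Drop 1: L rot1 at col 0 lands with bottom-row=0; cleared 0 line(s) (total 0); column heights now [3 1 0 0 0], max=3
Drop 2: I rot1 at col 0 lands with bottom-row=3; cleared 0 line(s) (total 0); column heights now [7 1 0 0 0], max=7
Drop 3: I rot0 at col 0 lands with bottom-row=7; cleared 0 line(s) (total 0); column heights now [8 8 8 8 0], max=8
Drop 4: I rot2 at col 0 lands with bottom-row=8; cleared 0 line(s) (total 0); column heights now [9 9 9 9 0], max=9
Drop 5: T rot0 at col 1 lands with bottom-row=9; cleared 0 line(s) (total 0); column heights now [9 10 11 10 0], max=11
Drop 6: T rot0 at col 1 lands with bottom-row=11; cleared 0 line(s) (total 0); column heights now [9 12 13 12 0], max=13

Answer: 9 12 13 12 0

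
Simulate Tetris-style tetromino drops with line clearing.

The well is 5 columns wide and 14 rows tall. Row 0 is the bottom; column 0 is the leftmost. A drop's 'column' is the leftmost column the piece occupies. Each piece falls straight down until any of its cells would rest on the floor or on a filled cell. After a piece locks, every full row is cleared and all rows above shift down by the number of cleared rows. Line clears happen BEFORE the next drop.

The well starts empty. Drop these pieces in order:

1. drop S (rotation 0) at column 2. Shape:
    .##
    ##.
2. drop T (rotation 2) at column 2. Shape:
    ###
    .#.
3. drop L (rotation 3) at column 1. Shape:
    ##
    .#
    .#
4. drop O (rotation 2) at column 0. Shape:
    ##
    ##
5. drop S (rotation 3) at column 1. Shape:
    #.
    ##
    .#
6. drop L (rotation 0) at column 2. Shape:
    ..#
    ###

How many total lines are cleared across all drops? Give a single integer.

Answer: 0

Derivation:
Drop 1: S rot0 at col 2 lands with bottom-row=0; cleared 0 line(s) (total 0); column heights now [0 0 1 2 2], max=2
Drop 2: T rot2 at col 2 lands with bottom-row=2; cleared 0 line(s) (total 0); column heights now [0 0 4 4 4], max=4
Drop 3: L rot3 at col 1 lands with bottom-row=4; cleared 0 line(s) (total 0); column heights now [0 7 7 4 4], max=7
Drop 4: O rot2 at col 0 lands with bottom-row=7; cleared 0 line(s) (total 0); column heights now [9 9 7 4 4], max=9
Drop 5: S rot3 at col 1 lands with bottom-row=8; cleared 0 line(s) (total 0); column heights now [9 11 10 4 4], max=11
Drop 6: L rot0 at col 2 lands with bottom-row=10; cleared 0 line(s) (total 0); column heights now [9 11 11 11 12], max=12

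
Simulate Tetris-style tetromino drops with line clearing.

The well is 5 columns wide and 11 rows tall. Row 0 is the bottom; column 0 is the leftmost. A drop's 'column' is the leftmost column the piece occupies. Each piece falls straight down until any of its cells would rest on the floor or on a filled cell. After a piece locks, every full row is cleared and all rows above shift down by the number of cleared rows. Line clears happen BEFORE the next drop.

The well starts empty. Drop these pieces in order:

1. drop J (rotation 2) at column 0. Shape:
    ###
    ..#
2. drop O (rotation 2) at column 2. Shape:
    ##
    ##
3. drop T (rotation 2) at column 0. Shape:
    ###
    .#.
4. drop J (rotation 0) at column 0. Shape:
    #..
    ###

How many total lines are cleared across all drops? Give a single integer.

Answer: 0

Derivation:
Drop 1: J rot2 at col 0 lands with bottom-row=0; cleared 0 line(s) (total 0); column heights now [2 2 2 0 0], max=2
Drop 2: O rot2 at col 2 lands with bottom-row=2; cleared 0 line(s) (total 0); column heights now [2 2 4 4 0], max=4
Drop 3: T rot2 at col 0 lands with bottom-row=3; cleared 0 line(s) (total 0); column heights now [5 5 5 4 0], max=5
Drop 4: J rot0 at col 0 lands with bottom-row=5; cleared 0 line(s) (total 0); column heights now [7 6 6 4 0], max=7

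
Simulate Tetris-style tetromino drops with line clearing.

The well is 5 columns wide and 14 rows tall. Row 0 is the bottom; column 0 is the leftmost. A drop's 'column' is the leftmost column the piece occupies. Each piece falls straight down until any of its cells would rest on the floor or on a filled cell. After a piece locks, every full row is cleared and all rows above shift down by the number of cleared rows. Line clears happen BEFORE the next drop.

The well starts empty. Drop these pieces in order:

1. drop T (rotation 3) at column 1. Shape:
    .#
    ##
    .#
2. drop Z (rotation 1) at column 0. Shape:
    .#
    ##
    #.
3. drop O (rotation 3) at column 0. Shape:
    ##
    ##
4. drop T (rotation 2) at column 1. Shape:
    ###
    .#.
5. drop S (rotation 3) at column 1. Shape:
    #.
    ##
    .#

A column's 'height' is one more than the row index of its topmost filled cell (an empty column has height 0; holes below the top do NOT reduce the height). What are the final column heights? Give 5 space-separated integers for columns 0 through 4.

Answer: 6 10 9 7 0

Derivation:
Drop 1: T rot3 at col 1 lands with bottom-row=0; cleared 0 line(s) (total 0); column heights now [0 2 3 0 0], max=3
Drop 2: Z rot1 at col 0 lands with bottom-row=1; cleared 0 line(s) (total 0); column heights now [3 4 3 0 0], max=4
Drop 3: O rot3 at col 0 lands with bottom-row=4; cleared 0 line(s) (total 0); column heights now [6 6 3 0 0], max=6
Drop 4: T rot2 at col 1 lands with bottom-row=5; cleared 0 line(s) (total 0); column heights now [6 7 7 7 0], max=7
Drop 5: S rot3 at col 1 lands with bottom-row=7; cleared 0 line(s) (total 0); column heights now [6 10 9 7 0], max=10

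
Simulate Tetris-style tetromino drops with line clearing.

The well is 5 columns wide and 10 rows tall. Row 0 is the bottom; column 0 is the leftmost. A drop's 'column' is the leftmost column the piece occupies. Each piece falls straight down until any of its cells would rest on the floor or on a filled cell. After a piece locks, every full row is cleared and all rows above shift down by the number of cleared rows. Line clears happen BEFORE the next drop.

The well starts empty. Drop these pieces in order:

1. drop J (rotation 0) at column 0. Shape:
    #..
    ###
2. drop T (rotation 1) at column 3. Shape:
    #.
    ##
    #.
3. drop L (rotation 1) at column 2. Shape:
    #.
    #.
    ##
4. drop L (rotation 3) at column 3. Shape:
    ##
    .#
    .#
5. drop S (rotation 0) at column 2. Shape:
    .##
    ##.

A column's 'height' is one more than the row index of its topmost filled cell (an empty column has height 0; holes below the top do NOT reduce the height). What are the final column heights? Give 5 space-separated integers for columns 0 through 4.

Drop 1: J rot0 at col 0 lands with bottom-row=0; cleared 0 line(s) (total 0); column heights now [2 1 1 0 0], max=2
Drop 2: T rot1 at col 3 lands with bottom-row=0; cleared 0 line(s) (total 0); column heights now [2 1 1 3 2], max=3
Drop 3: L rot1 at col 2 lands with bottom-row=3; cleared 0 line(s) (total 0); column heights now [2 1 6 4 2], max=6
Drop 4: L rot3 at col 3 lands with bottom-row=2; cleared 0 line(s) (total 0); column heights now [2 1 6 5 5], max=6
Drop 5: S rot0 at col 2 lands with bottom-row=6; cleared 0 line(s) (total 0); column heights now [2 1 7 8 8], max=8

Answer: 2 1 7 8 8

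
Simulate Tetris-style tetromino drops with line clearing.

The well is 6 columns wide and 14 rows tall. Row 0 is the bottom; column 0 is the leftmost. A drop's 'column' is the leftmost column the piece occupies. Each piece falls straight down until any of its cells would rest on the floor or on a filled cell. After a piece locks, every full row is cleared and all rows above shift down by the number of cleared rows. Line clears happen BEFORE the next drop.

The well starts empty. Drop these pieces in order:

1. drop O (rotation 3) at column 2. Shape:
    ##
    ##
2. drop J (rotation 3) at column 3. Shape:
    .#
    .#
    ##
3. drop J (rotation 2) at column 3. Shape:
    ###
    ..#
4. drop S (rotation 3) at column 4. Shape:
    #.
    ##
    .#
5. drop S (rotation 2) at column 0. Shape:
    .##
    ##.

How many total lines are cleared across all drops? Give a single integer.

Drop 1: O rot3 at col 2 lands with bottom-row=0; cleared 0 line(s) (total 0); column heights now [0 0 2 2 0 0], max=2
Drop 2: J rot3 at col 3 lands with bottom-row=2; cleared 0 line(s) (total 0); column heights now [0 0 2 3 5 0], max=5
Drop 3: J rot2 at col 3 lands with bottom-row=4; cleared 0 line(s) (total 0); column heights now [0 0 2 6 6 6], max=6
Drop 4: S rot3 at col 4 lands with bottom-row=6; cleared 0 line(s) (total 0); column heights now [0 0 2 6 9 8], max=9
Drop 5: S rot2 at col 0 lands with bottom-row=1; cleared 0 line(s) (total 0); column heights now [2 3 3 6 9 8], max=9

Answer: 0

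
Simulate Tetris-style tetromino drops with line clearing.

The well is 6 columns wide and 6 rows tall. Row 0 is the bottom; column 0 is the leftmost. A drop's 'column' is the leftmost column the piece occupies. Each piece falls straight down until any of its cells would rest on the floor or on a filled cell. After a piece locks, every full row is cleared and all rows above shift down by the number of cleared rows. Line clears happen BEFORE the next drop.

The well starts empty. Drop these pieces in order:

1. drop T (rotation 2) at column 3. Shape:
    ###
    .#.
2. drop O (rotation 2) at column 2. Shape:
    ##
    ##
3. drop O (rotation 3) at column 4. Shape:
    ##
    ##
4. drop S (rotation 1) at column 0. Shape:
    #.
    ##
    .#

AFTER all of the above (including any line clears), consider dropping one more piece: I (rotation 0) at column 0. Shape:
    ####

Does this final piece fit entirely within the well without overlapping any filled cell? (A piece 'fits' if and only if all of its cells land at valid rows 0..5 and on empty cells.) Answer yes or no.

Drop 1: T rot2 at col 3 lands with bottom-row=0; cleared 0 line(s) (total 0); column heights now [0 0 0 2 2 2], max=2
Drop 2: O rot2 at col 2 lands with bottom-row=2; cleared 0 line(s) (total 0); column heights now [0 0 4 4 2 2], max=4
Drop 3: O rot3 at col 4 lands with bottom-row=2; cleared 0 line(s) (total 0); column heights now [0 0 4 4 4 4], max=4
Drop 4: S rot1 at col 0 lands with bottom-row=0; cleared 0 line(s) (total 0); column heights now [3 2 4 4 4 4], max=4
Test piece I rot0 at col 0 (width 4): heights before test = [3 2 4 4 4 4]; fits = True

Answer: yes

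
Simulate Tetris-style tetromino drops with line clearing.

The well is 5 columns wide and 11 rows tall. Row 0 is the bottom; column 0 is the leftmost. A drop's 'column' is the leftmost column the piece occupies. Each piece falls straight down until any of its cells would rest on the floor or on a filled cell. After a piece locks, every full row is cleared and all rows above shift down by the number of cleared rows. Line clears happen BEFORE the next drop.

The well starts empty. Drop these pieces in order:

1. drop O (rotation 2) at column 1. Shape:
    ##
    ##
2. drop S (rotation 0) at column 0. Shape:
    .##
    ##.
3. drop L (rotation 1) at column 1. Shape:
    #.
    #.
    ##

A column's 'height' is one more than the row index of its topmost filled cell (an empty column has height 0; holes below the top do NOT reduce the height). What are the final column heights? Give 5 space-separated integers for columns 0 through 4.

Answer: 3 7 5 0 0

Derivation:
Drop 1: O rot2 at col 1 lands with bottom-row=0; cleared 0 line(s) (total 0); column heights now [0 2 2 0 0], max=2
Drop 2: S rot0 at col 0 lands with bottom-row=2; cleared 0 line(s) (total 0); column heights now [3 4 4 0 0], max=4
Drop 3: L rot1 at col 1 lands with bottom-row=4; cleared 0 line(s) (total 0); column heights now [3 7 5 0 0], max=7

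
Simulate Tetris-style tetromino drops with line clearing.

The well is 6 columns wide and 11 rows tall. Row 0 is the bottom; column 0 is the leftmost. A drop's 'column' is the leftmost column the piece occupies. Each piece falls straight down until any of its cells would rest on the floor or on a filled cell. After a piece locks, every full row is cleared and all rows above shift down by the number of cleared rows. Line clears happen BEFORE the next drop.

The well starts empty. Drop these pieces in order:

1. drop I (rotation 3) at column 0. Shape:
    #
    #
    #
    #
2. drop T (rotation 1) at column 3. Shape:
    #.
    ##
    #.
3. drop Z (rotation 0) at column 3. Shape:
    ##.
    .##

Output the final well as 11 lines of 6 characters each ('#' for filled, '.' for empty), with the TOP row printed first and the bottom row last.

Answer: ......
......
......
......
......
......
......
#..##.
#..###
#..##.
#..#..

Derivation:
Drop 1: I rot3 at col 0 lands with bottom-row=0; cleared 0 line(s) (total 0); column heights now [4 0 0 0 0 0], max=4
Drop 2: T rot1 at col 3 lands with bottom-row=0; cleared 0 line(s) (total 0); column heights now [4 0 0 3 2 0], max=4
Drop 3: Z rot0 at col 3 lands with bottom-row=2; cleared 0 line(s) (total 0); column heights now [4 0 0 4 4 3], max=4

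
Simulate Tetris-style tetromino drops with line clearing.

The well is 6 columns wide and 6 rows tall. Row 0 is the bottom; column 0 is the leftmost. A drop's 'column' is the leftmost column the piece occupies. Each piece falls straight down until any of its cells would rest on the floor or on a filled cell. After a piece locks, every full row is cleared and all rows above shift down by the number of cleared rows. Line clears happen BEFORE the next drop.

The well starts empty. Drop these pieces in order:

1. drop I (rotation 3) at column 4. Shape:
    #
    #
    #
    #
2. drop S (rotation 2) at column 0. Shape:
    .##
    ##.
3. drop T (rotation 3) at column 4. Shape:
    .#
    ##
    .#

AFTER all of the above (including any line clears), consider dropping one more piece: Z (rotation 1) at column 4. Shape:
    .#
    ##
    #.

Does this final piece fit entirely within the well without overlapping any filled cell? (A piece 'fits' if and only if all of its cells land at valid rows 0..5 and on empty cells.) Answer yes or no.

Drop 1: I rot3 at col 4 lands with bottom-row=0; cleared 0 line(s) (total 0); column heights now [0 0 0 0 4 0], max=4
Drop 2: S rot2 at col 0 lands with bottom-row=0; cleared 0 line(s) (total 0); column heights now [1 2 2 0 4 0], max=4
Drop 3: T rot3 at col 4 lands with bottom-row=3; cleared 0 line(s) (total 0); column heights now [1 2 2 0 5 6], max=6
Test piece Z rot1 at col 4 (width 2): heights before test = [1 2 2 0 5 6]; fits = False

Answer: no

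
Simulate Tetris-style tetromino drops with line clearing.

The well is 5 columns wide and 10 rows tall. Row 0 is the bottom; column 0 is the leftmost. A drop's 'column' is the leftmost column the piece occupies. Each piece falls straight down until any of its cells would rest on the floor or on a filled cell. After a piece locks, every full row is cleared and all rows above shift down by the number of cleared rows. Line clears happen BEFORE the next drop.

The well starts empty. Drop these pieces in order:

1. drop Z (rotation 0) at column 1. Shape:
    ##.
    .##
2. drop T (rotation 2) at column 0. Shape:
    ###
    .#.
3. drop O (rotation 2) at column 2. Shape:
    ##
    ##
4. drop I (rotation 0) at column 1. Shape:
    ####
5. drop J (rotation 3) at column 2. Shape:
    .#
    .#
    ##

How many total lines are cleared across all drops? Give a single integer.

Drop 1: Z rot0 at col 1 lands with bottom-row=0; cleared 0 line(s) (total 0); column heights now [0 2 2 1 0], max=2
Drop 2: T rot2 at col 0 lands with bottom-row=2; cleared 0 line(s) (total 0); column heights now [4 4 4 1 0], max=4
Drop 3: O rot2 at col 2 lands with bottom-row=4; cleared 0 line(s) (total 0); column heights now [4 4 6 6 0], max=6
Drop 4: I rot0 at col 1 lands with bottom-row=6; cleared 0 line(s) (total 0); column heights now [4 7 7 7 7], max=7
Drop 5: J rot3 at col 2 lands with bottom-row=7; cleared 0 line(s) (total 0); column heights now [4 7 8 10 7], max=10

Answer: 0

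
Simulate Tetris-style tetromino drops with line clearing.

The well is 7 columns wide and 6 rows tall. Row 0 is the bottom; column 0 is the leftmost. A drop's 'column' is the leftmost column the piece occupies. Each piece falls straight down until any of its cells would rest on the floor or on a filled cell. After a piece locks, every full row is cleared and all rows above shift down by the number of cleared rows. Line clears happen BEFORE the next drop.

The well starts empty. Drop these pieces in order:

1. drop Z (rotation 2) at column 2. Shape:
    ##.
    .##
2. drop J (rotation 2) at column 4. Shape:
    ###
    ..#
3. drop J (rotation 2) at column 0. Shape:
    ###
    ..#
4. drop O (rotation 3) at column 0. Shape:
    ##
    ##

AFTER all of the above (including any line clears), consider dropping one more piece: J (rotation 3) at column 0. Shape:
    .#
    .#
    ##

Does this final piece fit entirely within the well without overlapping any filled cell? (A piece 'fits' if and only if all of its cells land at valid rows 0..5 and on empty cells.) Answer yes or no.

Answer: no

Derivation:
Drop 1: Z rot2 at col 2 lands with bottom-row=0; cleared 0 line(s) (total 0); column heights now [0 0 2 2 1 0 0], max=2
Drop 2: J rot2 at col 4 lands with bottom-row=0; cleared 0 line(s) (total 0); column heights now [0 0 2 2 2 2 2], max=2
Drop 3: J rot2 at col 0 lands with bottom-row=2; cleared 0 line(s) (total 0); column heights now [4 4 4 2 2 2 2], max=4
Drop 4: O rot3 at col 0 lands with bottom-row=4; cleared 0 line(s) (total 0); column heights now [6 6 4 2 2 2 2], max=6
Test piece J rot3 at col 0 (width 2): heights before test = [6 6 4 2 2 2 2]; fits = False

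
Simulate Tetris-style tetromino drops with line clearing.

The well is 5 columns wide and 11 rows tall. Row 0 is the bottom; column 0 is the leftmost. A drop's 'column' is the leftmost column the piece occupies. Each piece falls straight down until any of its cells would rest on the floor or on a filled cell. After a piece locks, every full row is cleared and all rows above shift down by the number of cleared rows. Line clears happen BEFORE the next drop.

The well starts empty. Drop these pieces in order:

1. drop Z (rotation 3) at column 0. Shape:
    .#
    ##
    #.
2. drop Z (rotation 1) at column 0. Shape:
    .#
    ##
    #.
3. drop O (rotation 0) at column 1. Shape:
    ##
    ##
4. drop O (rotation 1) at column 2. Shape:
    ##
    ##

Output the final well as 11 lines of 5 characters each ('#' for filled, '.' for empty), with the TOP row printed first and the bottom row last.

Drop 1: Z rot3 at col 0 lands with bottom-row=0; cleared 0 line(s) (total 0); column heights now [2 3 0 0 0], max=3
Drop 2: Z rot1 at col 0 lands with bottom-row=2; cleared 0 line(s) (total 0); column heights now [4 5 0 0 0], max=5
Drop 3: O rot0 at col 1 lands with bottom-row=5; cleared 0 line(s) (total 0); column heights now [4 7 7 0 0], max=7
Drop 4: O rot1 at col 2 lands with bottom-row=7; cleared 0 line(s) (total 0); column heights now [4 7 9 9 0], max=9

Answer: .....
.....
..##.
..##.
.##..
.##..
.#...
##...
##...
##...
#....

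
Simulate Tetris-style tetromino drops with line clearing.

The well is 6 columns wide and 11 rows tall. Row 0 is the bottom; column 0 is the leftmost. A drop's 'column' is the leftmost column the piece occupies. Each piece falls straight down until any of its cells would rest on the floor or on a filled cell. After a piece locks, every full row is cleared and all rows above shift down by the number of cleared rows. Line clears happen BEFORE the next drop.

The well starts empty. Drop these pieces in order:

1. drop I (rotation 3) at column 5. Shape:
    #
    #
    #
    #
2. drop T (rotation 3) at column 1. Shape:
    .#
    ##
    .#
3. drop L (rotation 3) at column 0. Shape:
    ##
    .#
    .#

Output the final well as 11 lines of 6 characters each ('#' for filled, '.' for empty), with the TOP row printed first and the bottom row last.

Drop 1: I rot3 at col 5 lands with bottom-row=0; cleared 0 line(s) (total 0); column heights now [0 0 0 0 0 4], max=4
Drop 2: T rot3 at col 1 lands with bottom-row=0; cleared 0 line(s) (total 0); column heights now [0 2 3 0 0 4], max=4
Drop 3: L rot3 at col 0 lands with bottom-row=2; cleared 0 line(s) (total 0); column heights now [5 5 3 0 0 4], max=5

Answer: ......
......
......
......
......
......
##....
.#...#
.##..#
.##..#
..#..#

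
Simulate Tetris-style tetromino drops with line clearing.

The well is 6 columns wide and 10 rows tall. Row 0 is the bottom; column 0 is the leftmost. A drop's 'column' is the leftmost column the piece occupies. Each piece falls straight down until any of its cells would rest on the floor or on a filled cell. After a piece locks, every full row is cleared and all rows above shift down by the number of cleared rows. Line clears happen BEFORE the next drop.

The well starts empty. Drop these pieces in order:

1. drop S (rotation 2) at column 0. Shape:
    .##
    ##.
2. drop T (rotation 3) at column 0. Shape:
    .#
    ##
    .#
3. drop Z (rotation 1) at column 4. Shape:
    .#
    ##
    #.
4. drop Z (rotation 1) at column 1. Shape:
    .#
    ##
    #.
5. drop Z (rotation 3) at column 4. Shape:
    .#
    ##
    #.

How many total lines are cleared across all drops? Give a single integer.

Drop 1: S rot2 at col 0 lands with bottom-row=0; cleared 0 line(s) (total 0); column heights now [1 2 2 0 0 0], max=2
Drop 2: T rot3 at col 0 lands with bottom-row=2; cleared 0 line(s) (total 0); column heights now [4 5 2 0 0 0], max=5
Drop 3: Z rot1 at col 4 lands with bottom-row=0; cleared 0 line(s) (total 0); column heights now [4 5 2 0 2 3], max=5
Drop 4: Z rot1 at col 1 lands with bottom-row=5; cleared 0 line(s) (total 0); column heights now [4 7 8 0 2 3], max=8
Drop 5: Z rot3 at col 4 lands with bottom-row=2; cleared 0 line(s) (total 0); column heights now [4 7 8 0 4 5], max=8

Answer: 0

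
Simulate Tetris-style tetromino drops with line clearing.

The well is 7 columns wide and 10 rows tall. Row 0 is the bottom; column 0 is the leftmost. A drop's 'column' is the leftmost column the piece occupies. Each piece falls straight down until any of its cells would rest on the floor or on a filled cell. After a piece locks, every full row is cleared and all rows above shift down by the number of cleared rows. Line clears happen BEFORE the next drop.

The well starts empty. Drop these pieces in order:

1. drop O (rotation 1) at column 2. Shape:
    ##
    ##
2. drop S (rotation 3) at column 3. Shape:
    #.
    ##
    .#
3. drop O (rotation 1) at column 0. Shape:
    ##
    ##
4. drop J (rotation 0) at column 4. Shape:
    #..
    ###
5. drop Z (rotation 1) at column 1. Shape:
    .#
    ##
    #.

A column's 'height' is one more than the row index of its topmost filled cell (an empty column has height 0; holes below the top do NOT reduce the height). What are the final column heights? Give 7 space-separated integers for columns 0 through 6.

Drop 1: O rot1 at col 2 lands with bottom-row=0; cleared 0 line(s) (total 0); column heights now [0 0 2 2 0 0 0], max=2
Drop 2: S rot3 at col 3 lands with bottom-row=1; cleared 0 line(s) (total 0); column heights now [0 0 2 4 3 0 0], max=4
Drop 3: O rot1 at col 0 lands with bottom-row=0; cleared 0 line(s) (total 0); column heights now [2 2 2 4 3 0 0], max=4
Drop 4: J rot0 at col 4 lands with bottom-row=3; cleared 0 line(s) (total 0); column heights now [2 2 2 4 5 4 4], max=5
Drop 5: Z rot1 at col 1 lands with bottom-row=2; cleared 0 line(s) (total 0); column heights now [2 4 5 4 5 4 4], max=5

Answer: 2 4 5 4 5 4 4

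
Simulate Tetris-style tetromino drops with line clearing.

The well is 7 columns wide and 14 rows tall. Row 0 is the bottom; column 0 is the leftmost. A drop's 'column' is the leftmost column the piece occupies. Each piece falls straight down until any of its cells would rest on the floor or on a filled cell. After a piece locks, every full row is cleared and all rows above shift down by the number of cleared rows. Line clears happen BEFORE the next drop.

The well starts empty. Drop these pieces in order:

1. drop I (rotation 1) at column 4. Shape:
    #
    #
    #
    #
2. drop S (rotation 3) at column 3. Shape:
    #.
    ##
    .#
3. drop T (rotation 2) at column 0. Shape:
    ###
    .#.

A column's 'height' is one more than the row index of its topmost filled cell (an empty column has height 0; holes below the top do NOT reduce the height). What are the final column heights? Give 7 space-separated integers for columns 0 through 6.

Drop 1: I rot1 at col 4 lands with bottom-row=0; cleared 0 line(s) (total 0); column heights now [0 0 0 0 4 0 0], max=4
Drop 2: S rot3 at col 3 lands with bottom-row=4; cleared 0 line(s) (total 0); column heights now [0 0 0 7 6 0 0], max=7
Drop 3: T rot2 at col 0 lands with bottom-row=0; cleared 0 line(s) (total 0); column heights now [2 2 2 7 6 0 0], max=7

Answer: 2 2 2 7 6 0 0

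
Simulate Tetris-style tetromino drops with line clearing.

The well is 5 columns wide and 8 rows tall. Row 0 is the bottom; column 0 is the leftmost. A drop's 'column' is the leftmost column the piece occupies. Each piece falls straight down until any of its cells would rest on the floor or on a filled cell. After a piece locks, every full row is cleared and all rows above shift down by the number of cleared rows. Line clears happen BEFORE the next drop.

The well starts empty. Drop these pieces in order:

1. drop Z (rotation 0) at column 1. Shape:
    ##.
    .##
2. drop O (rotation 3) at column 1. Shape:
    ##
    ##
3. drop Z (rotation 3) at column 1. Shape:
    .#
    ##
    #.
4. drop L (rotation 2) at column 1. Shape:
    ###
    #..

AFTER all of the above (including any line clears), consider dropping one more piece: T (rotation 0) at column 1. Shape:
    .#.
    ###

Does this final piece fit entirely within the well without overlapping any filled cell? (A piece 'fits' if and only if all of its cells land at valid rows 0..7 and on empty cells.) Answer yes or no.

Answer: no

Derivation:
Drop 1: Z rot0 at col 1 lands with bottom-row=0; cleared 0 line(s) (total 0); column heights now [0 2 2 1 0], max=2
Drop 2: O rot3 at col 1 lands with bottom-row=2; cleared 0 line(s) (total 0); column heights now [0 4 4 1 0], max=4
Drop 3: Z rot3 at col 1 lands with bottom-row=4; cleared 0 line(s) (total 0); column heights now [0 6 7 1 0], max=7
Drop 4: L rot2 at col 1 lands with bottom-row=6; cleared 0 line(s) (total 0); column heights now [0 8 8 8 0], max=8
Test piece T rot0 at col 1 (width 3): heights before test = [0 8 8 8 0]; fits = False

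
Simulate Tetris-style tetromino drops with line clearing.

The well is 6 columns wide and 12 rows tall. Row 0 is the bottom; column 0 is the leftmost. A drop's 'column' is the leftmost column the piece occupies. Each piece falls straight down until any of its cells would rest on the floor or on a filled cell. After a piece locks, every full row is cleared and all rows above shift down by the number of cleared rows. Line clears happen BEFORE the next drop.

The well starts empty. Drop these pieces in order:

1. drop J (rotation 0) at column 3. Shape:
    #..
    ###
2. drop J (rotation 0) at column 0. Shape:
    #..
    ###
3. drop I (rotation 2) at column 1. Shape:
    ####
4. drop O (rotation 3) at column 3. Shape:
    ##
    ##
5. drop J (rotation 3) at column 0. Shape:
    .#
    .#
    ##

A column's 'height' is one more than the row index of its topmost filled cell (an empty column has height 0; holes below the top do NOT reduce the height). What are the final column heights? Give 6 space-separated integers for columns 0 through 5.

Answer: 3 5 2 4 4 0

Derivation:
Drop 1: J rot0 at col 3 lands with bottom-row=0; cleared 0 line(s) (total 0); column heights now [0 0 0 2 1 1], max=2
Drop 2: J rot0 at col 0 lands with bottom-row=0; cleared 1 line(s) (total 1); column heights now [1 0 0 1 0 0], max=1
Drop 3: I rot2 at col 1 lands with bottom-row=1; cleared 0 line(s) (total 1); column heights now [1 2 2 2 2 0], max=2
Drop 4: O rot3 at col 3 lands with bottom-row=2; cleared 0 line(s) (total 1); column heights now [1 2 2 4 4 0], max=4
Drop 5: J rot3 at col 0 lands with bottom-row=2; cleared 0 line(s) (total 1); column heights now [3 5 2 4 4 0], max=5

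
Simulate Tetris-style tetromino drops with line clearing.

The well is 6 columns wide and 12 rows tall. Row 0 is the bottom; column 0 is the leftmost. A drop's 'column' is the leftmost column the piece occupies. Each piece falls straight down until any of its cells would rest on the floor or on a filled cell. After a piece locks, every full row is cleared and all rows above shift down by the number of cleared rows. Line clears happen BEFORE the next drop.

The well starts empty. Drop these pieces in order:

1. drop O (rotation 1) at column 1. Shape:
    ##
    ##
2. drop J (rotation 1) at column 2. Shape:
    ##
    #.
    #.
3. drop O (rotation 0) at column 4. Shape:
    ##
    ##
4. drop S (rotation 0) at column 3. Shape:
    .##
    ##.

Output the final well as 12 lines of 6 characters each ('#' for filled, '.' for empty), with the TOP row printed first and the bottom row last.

Drop 1: O rot1 at col 1 lands with bottom-row=0; cleared 0 line(s) (total 0); column heights now [0 2 2 0 0 0], max=2
Drop 2: J rot1 at col 2 lands with bottom-row=2; cleared 0 line(s) (total 0); column heights now [0 2 5 5 0 0], max=5
Drop 3: O rot0 at col 4 lands with bottom-row=0; cleared 0 line(s) (total 0); column heights now [0 2 5 5 2 2], max=5
Drop 4: S rot0 at col 3 lands with bottom-row=5; cleared 0 line(s) (total 0); column heights now [0 2 5 6 7 7], max=7

Answer: ......
......
......
......
......
....##
...##.
..##..
..#...
..#...
.##.##
.##.##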